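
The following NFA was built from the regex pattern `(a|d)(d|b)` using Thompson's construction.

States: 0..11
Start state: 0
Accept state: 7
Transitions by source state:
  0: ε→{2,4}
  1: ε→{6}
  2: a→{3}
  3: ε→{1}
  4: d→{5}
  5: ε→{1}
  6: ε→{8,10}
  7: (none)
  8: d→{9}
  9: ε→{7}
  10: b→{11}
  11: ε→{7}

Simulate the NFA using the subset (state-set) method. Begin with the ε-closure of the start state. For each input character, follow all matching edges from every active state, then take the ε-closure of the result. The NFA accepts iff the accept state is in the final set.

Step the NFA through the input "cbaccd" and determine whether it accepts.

Answer: REJECT

Trace:
start: ε-closure({0}) = {0,2,4}
'c' @ 1: {}  — no active states
rest 'baccd' ignored (set empty)
end set {} — state 7 not in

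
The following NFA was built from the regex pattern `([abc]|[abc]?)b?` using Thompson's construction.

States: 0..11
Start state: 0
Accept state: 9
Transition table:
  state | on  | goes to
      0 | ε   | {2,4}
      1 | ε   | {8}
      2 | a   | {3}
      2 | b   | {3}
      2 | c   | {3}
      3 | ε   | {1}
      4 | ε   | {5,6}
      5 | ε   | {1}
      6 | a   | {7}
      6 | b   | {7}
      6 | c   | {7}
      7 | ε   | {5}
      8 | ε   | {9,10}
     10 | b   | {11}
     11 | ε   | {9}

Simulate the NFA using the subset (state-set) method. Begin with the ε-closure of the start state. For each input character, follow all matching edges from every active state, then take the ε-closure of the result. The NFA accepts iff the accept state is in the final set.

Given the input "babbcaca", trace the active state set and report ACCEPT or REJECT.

Answer: REJECT

Trace:
initial (ε-close {0}): {0,1,2,4,5,6,8,9,10}
'b' @ 1: {1,3,5,7,8,9,10,11}  (accept∈set)
'a' @ 2: {}  — no active states
rest 'bbcaca' ignored (set empty)
end set {} — state 9 not in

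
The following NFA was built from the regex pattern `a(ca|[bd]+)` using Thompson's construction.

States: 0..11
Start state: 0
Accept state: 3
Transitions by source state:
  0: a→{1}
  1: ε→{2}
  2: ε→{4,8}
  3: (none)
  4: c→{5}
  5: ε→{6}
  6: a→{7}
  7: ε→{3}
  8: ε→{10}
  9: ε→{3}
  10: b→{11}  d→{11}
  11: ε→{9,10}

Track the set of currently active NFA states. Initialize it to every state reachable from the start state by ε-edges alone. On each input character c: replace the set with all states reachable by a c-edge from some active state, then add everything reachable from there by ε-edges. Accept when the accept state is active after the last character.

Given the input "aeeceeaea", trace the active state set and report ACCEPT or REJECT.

initial (ε-close {0}): {0}
'a' @ 1: {1,2,4,8,10}
'e' @ 2: {}  — state set empty
rest 'eceeaea' ignored (set empty)
final: {}; accept 3 not in set

Answer: REJECT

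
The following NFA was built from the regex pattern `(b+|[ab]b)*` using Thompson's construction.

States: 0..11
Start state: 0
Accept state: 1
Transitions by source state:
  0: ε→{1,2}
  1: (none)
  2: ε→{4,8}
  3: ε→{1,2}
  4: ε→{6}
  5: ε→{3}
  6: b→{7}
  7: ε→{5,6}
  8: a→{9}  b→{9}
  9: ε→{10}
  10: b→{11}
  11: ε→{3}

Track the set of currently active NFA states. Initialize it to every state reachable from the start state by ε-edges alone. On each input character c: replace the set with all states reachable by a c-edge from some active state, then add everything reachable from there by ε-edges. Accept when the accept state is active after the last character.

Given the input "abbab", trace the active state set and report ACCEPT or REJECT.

Answer: ACCEPT

Derivation:
S₀ = ε-closure({0}) = {0,1,2,4,6,8}
'a' @ 1: {9,10}
'b' @ 2: {1,2,3,4,6,8,11}  ✓accept
'b' @ 3: {1,2,3,4,5,6,7,8,9,10}  ✓accept
'a' @ 4: {9,10}
'b' @ 5: {1,2,3,4,6,8,11}  ✓accept
after full input: {1,2,3,4,6,8,11}  (accept=1 in)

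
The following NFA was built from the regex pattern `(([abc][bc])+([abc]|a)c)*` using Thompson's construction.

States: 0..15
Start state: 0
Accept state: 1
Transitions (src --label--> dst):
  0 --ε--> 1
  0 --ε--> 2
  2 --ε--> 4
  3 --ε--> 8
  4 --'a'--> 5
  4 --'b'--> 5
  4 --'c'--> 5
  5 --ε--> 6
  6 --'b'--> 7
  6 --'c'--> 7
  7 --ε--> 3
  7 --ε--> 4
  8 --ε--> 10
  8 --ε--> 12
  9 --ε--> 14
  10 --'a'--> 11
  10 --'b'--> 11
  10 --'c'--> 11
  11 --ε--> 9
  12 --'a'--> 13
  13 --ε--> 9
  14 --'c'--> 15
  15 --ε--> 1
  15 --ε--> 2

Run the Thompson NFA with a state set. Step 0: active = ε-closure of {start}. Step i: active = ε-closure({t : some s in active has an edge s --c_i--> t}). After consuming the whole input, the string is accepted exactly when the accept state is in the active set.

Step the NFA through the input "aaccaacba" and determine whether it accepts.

start: ε-closure({0}) = {0,1,2,4}
'a' @ 1: {5,6}
'a' @ 2: {}  — state set empty
rest 'ccaacba' ignored (set empty)
after full input: {}  (accept=1 not in)

Answer: REJECT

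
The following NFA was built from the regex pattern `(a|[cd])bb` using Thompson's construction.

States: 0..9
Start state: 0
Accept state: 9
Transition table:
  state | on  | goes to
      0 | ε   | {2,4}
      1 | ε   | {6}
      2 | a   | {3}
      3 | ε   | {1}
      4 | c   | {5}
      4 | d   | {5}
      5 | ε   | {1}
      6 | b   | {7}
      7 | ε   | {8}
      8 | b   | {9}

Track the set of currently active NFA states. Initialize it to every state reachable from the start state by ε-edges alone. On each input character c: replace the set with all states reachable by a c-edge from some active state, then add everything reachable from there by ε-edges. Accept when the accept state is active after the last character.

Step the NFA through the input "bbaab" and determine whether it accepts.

S₀ = ε-closure({0}) = {0,2,4}
'b' @ 1: {}  — dead — no transitions
rest 'baab' ignored (set empty)
after full input: {}  (accept=9 not in)

Answer: REJECT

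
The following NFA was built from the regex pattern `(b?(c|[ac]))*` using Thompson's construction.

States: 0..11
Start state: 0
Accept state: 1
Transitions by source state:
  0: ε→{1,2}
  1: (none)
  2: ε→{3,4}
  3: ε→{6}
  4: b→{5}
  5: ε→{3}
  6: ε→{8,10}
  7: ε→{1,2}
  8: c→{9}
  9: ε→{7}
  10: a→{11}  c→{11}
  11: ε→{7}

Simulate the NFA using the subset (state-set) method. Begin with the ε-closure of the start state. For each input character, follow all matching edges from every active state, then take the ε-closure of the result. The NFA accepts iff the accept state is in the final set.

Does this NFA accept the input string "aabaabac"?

S₀ = ε-closure({0}) = {0,1,2,3,4,6,8,10}
'a' @ 1: {1,2,3,4,6,7,8,10,11}  [accepting]
'a' @ 2: {1,2,3,4,6,7,8,10,11}  [accepting]
'b' @ 3: {3,5,6,8,10}
'a' @ 4: {1,2,3,4,6,7,8,10,11}  [accepting]
'a' @ 5: {1,2,3,4,6,7,8,10,11}  [accepting]
'b' @ 6: {3,5,6,8,10}
'a' @ 7: {1,2,3,4,6,7,8,10,11}  [accepting]
'c' @ 8: {1,2,3,4,6,7,8,9,10,11}  [accepting]
end set {1,2,3,4,6,7,8,9,10,11} — state 1 in

Answer: ACCEPT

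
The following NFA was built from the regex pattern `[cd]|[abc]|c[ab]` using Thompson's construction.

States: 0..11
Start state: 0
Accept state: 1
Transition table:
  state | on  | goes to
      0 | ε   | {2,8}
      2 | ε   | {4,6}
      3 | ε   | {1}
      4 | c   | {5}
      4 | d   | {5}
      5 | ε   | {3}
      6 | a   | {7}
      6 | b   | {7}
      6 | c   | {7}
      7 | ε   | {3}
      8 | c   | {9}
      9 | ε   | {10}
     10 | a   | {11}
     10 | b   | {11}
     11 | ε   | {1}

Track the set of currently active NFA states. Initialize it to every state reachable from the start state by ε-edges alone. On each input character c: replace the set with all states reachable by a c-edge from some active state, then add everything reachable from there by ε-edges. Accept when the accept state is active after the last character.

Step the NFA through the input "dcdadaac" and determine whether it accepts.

start: ε-closure({0}) = {0,2,4,6,8}
'd' @ 1: {1,3,5}  (accept∈set)
'c' @ 2: {}  — no active states
rest 'dadaac' ignored (set empty)
after full input: {}  (accept=1 not in)

Answer: REJECT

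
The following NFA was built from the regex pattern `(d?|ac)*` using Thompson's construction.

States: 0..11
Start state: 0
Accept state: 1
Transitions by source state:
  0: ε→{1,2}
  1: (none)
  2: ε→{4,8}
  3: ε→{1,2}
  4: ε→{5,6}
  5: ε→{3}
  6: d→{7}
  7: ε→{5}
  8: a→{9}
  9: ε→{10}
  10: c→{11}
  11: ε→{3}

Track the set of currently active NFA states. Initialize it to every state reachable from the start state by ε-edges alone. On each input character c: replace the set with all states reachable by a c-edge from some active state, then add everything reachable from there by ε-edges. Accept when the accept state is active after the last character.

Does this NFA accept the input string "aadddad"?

S₀ = ε-closure({0}) = {0,1,2,3,4,5,6,8}
'a' @ 1: {9,10}
'a' @ 2: {}  — no active states
rest 'dddad' ignored (set empty)
end set {} — state 1 not in

Answer: REJECT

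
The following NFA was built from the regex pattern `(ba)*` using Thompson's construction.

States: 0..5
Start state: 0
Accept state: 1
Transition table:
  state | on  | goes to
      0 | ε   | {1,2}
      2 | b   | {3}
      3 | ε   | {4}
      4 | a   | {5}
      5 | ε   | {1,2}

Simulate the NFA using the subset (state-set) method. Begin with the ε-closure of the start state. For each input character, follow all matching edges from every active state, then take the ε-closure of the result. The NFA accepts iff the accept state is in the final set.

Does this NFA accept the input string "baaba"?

S₀ = ε-closure({0}) = {0,1,2}
'b' @ 1: {3,4}
'a' @ 2: {1,2,5}  (accept∈set)
'a' @ 3: {}  — state set empty
rest 'ba' ignored (set empty)
final: {}; accept 1 not in set

Answer: REJECT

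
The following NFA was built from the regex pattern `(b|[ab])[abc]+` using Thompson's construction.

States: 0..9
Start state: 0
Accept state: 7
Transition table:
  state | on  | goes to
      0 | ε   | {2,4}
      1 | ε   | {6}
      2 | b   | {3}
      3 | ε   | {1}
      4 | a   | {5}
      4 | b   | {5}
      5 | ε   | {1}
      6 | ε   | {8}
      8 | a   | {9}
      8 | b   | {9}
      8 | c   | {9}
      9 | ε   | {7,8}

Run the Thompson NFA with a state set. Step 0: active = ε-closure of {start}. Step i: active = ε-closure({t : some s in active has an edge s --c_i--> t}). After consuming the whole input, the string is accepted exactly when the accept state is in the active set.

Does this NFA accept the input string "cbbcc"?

S₀ = ε-closure({0}) = {0,2,4}
'c' @ 1: {}  — state set empty
rest 'bbcc' ignored (set empty)
after full input: {}  (accept=7 not in)

Answer: REJECT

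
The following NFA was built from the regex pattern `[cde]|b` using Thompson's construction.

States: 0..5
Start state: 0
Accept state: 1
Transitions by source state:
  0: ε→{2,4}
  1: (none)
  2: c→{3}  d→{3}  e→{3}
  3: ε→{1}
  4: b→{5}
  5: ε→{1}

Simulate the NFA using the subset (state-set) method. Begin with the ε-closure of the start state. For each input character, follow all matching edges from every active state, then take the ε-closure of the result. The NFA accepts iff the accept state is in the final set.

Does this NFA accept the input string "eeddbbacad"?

S₀ = ε-closure({0}) = {0,2,4}
'e' @ 1: {1,3}  ✓accept
'e' @ 2: {}  — state set empty
rest 'ddbbacad' ignored (set empty)
after full input: {}  (accept=1 not in)

Answer: REJECT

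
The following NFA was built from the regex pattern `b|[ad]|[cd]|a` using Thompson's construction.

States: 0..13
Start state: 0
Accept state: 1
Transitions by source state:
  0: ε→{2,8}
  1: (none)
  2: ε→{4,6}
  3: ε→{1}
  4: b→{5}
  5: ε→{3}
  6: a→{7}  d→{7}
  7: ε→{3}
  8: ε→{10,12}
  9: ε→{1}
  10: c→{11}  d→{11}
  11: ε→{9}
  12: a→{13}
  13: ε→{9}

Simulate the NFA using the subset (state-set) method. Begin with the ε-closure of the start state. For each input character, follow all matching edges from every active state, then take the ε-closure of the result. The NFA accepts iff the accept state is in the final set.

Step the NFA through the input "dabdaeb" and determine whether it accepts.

Answer: REJECT

Steps:
initial (ε-close {0}): {0,2,4,6,8,10,12}
'd' @ 1: {1,3,7,9,11}  [accepting]
'a' @ 2: {}  — no active states
rest 'bdaeb' ignored (set empty)
final: {}; accept 1 not in set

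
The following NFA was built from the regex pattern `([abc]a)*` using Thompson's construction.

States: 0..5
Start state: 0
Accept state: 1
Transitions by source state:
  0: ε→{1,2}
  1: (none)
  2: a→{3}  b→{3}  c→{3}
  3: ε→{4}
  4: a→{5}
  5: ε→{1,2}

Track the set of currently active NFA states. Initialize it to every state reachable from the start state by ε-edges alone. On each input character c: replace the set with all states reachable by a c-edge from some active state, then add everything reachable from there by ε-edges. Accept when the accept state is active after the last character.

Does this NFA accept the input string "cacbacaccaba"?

Answer: REJECT

Trace:
initial (ε-close {0}): {0,1,2}
'c' @ 1: {3,4}
'a' @ 2: {1,2,5}  (accept∈set)
'c' @ 3: {3,4}
'b' @ 4: {}  — state set empty
rest 'acaccaba' ignored (set empty)
after full input: {}  (accept=1 not in)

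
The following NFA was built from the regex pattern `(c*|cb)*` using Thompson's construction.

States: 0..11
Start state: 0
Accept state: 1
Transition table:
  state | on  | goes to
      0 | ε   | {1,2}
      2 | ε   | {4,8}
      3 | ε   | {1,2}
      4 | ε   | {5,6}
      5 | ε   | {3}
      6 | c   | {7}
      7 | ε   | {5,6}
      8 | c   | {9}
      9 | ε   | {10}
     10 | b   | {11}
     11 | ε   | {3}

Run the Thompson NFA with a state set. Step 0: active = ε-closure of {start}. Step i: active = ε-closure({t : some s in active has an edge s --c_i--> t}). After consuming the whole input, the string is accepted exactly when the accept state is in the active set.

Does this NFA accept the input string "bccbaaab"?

Answer: REJECT

Trace:
start: ε-closure({0}) = {0,1,2,3,4,5,6,8}
'b' @ 1: {}  — state set empty
rest 'ccbaaab' ignored (set empty)
end set {} — state 1 not in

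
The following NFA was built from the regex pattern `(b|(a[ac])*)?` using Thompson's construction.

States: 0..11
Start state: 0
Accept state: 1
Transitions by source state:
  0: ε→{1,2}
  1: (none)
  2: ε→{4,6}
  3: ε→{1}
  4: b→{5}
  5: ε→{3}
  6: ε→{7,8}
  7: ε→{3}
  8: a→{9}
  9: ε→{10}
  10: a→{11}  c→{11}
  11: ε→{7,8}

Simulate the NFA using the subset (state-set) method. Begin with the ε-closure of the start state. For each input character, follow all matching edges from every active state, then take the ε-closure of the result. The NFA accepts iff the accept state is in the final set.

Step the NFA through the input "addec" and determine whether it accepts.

S₀ = ε-closure({0}) = {0,1,2,3,4,6,7,8}
'a' @ 1: {9,10}
'd' @ 2: {}  — state set empty
rest 'dec' ignored (set empty)
after full input: {}  (accept=1 not in)

Answer: REJECT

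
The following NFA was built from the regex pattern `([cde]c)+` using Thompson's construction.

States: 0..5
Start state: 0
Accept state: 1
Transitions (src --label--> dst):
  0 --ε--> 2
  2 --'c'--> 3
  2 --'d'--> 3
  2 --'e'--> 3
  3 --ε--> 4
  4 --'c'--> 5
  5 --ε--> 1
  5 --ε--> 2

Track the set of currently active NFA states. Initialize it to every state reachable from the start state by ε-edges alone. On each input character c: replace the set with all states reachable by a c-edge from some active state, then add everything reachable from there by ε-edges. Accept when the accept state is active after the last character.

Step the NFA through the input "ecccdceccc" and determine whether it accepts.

Answer: ACCEPT

Derivation:
initial (ε-close {0}): {0,2}
'e' @ 1: {3,4}
'c' @ 2: {1,2,5}  ✓accept
'c' @ 3: {3,4}
'c' @ 4: {1,2,5}  ✓accept
'd' @ 5: {3,4}
'c' @ 6: {1,2,5}  ✓accept
'e' @ 7: {3,4}
'c' @ 8: {1,2,5}  ✓accept
'c' @ 9: {3,4}
'c' @ 10: {1,2,5}  ✓accept
final: {1,2,5}; accept 1 in set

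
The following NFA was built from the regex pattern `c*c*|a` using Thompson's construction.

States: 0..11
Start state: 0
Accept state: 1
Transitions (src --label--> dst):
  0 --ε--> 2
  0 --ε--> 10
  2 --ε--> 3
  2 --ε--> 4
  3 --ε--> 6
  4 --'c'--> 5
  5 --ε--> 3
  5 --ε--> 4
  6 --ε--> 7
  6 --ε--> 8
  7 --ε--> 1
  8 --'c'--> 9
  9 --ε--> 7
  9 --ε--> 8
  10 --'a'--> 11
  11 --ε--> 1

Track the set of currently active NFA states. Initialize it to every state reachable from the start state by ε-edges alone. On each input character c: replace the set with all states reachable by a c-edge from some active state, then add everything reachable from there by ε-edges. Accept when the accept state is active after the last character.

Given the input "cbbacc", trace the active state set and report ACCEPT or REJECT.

initial (ε-close {0}): {0,1,2,3,4,6,7,8,10}
'c' @ 1: {1,3,4,5,6,7,8,9}  ✓accept
'b' @ 2: {}  — dead — no transitions
rest 'bacc' ignored (set empty)
after full input: {}  (accept=1 not in)

Answer: REJECT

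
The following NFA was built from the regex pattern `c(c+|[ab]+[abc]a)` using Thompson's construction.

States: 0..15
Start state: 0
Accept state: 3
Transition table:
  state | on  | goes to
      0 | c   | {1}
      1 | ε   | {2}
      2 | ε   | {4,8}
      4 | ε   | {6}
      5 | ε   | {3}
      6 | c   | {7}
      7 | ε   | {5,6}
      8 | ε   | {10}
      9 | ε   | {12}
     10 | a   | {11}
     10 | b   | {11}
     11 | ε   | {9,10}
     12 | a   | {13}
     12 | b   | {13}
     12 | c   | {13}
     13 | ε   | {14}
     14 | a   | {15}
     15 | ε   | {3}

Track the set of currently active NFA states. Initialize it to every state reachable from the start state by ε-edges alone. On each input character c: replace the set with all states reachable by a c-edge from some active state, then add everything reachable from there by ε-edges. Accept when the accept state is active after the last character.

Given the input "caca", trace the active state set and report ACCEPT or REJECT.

Answer: ACCEPT

Steps:
initial (ε-close {0}): {0}
'c' @ 1: {1,2,4,6,8,10}
'a' @ 2: {9,10,11,12}
'c' @ 3: {13,14}
'a' @ 4: {3,15}  (accept∈set)
after full input: {3,15}  (accept=3 in)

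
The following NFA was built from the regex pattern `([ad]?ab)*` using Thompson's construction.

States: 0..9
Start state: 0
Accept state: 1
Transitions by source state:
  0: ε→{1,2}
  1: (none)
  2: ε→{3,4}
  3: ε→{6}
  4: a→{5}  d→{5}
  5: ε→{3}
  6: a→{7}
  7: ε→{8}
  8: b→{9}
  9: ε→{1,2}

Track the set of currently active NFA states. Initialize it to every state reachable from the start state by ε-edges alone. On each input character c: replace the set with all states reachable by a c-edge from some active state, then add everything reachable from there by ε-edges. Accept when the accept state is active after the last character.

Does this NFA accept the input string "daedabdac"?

Answer: REJECT

Trace:
initial (ε-close {0}): {0,1,2,3,4,6}
'd' @ 1: {3,5,6}
'a' @ 2: {7,8}
'e' @ 3: {}  — state set empty
rest 'dabdac' ignored (set empty)
end set {} — state 1 not in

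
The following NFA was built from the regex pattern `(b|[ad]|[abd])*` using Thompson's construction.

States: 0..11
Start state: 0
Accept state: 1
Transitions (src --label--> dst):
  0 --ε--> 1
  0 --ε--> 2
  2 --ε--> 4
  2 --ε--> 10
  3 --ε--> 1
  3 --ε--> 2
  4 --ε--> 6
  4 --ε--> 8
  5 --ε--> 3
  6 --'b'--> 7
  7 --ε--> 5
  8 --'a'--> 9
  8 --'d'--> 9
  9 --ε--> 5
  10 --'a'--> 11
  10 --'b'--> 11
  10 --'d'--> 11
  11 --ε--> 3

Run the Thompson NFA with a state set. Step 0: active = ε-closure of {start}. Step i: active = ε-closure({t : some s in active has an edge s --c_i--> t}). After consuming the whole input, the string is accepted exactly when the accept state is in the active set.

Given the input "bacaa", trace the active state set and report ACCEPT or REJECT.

Answer: REJECT

Steps:
S₀ = ε-closure({0}) = {0,1,2,4,6,8,10}
'b' @ 1: {1,2,3,4,5,6,7,8,10,11}  ✓accept
'a' @ 2: {1,2,3,4,5,6,8,9,10,11}  ✓accept
'c' @ 3: {}  — dead — no transitions
rest 'aa' ignored (set empty)
after full input: {}  (accept=1 not in)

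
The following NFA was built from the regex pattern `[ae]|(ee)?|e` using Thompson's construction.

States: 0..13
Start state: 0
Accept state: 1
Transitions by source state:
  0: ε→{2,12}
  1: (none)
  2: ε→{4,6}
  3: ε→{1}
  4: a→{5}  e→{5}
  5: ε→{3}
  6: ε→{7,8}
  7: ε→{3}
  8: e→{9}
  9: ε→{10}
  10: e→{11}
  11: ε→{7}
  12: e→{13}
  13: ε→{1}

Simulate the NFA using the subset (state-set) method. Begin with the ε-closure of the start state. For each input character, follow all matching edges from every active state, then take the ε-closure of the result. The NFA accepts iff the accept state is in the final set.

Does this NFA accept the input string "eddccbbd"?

start: ε-closure({0}) = {0,1,2,3,4,6,7,8,12}
'e' @ 1: {1,3,5,9,10,13}  [accepting]
'd' @ 2: {}  — dead — no transitions
rest 'dccbbd' ignored (set empty)
final: {}; accept 1 not in set

Answer: REJECT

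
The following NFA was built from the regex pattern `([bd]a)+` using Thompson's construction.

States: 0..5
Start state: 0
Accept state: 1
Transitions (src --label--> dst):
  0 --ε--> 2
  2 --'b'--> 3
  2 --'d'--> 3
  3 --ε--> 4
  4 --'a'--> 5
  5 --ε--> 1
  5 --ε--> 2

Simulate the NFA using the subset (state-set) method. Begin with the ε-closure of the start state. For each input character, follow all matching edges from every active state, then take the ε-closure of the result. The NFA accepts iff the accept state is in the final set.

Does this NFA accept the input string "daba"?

Answer: ACCEPT

Steps:
initial (ε-close {0}): {0,2}
'd' @ 1: {3,4}
'a' @ 2: {1,2,5}  (accept∈set)
'b' @ 3: {3,4}
'a' @ 4: {1,2,5}  (accept∈set)
after full input: {1,2,5}  (accept=1 in)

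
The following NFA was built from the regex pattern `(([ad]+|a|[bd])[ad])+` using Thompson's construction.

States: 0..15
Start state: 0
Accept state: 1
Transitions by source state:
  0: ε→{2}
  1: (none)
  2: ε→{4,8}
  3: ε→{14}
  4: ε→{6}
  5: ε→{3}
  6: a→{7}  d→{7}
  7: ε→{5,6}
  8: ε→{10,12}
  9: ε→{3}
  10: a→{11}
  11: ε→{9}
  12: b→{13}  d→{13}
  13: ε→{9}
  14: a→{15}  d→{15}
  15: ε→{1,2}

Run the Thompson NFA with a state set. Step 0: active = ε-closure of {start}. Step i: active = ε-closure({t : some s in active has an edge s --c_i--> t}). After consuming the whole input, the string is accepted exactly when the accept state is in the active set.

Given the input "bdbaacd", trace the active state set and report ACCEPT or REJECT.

start: ε-closure({0}) = {0,2,4,6,8,10,12}
'b' @ 1: {3,9,13,14}
'd' @ 2: {1,2,4,6,8,10,12,15}  (accept∈set)
'b' @ 3: {3,9,13,14}
'a' @ 4: {1,2,4,6,8,10,12,15}  (accept∈set)
'a' @ 5: {3,5,6,7,9,11,14}
'c' @ 6: {}  — no active states
rest 'd' ignored (set empty)
final: {}; accept 1 not in set

Answer: REJECT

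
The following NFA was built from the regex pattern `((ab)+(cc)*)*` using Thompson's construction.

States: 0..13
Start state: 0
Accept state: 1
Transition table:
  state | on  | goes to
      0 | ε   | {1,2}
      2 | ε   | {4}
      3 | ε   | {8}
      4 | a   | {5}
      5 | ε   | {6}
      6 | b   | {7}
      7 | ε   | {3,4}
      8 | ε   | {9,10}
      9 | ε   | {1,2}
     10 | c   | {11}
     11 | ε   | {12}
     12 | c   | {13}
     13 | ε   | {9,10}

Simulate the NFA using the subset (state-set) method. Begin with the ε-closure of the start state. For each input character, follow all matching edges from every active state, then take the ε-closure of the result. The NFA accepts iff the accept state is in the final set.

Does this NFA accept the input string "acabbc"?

S₀ = ε-closure({0}) = {0,1,2,4}
'a' @ 1: {5,6}
'c' @ 2: {}  — state set empty
rest 'abbc' ignored (set empty)
after full input: {}  (accept=1 not in)

Answer: REJECT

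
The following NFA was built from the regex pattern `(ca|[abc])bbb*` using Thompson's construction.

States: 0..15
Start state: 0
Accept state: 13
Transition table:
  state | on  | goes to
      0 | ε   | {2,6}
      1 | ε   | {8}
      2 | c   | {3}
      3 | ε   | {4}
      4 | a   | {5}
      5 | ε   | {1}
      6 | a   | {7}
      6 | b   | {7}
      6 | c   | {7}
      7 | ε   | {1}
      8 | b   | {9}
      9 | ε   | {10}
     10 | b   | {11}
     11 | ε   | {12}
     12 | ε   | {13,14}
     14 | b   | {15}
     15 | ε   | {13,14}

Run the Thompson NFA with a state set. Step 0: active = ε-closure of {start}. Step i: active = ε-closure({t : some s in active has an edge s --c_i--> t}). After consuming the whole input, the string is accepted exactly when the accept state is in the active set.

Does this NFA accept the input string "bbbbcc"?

Answer: REJECT

Trace:
S₀ = ε-closure({0}) = {0,2,6}
'b' @ 1: {1,7,8}
'b' @ 2: {9,10}
'b' @ 3: {11,12,13,14}  [accepting]
'b' @ 4: {13,14,15}  [accepting]
'c' @ 5: {}  — state set empty
rest 'c' ignored (set empty)
after full input: {}  (accept=13 not in)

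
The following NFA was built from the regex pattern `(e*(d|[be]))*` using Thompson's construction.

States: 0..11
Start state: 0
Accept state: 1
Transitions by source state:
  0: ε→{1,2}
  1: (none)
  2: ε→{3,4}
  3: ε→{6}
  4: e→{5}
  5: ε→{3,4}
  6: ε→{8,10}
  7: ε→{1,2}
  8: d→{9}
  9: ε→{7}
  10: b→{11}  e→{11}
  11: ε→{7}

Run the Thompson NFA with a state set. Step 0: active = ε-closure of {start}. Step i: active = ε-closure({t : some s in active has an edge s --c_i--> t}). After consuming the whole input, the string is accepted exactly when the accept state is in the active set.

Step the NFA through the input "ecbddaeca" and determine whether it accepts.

Answer: REJECT

Trace:
S₀ = ε-closure({0}) = {0,1,2,3,4,6,8,10}
'e' @ 1: {1,2,3,4,5,6,7,8,10,11}  ✓accept
'c' @ 2: {}  — state set empty
rest 'bddaeca' ignored (set empty)
end set {} — state 1 not in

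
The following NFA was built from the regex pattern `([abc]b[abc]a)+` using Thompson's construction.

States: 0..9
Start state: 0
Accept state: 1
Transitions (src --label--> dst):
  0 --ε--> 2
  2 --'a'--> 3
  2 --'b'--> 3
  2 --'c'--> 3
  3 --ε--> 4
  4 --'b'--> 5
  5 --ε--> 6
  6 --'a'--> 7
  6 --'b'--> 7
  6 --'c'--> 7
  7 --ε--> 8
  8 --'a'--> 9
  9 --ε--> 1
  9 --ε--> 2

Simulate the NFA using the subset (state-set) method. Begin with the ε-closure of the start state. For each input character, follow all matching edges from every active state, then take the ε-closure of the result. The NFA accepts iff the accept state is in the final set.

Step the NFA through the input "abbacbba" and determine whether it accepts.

start: ε-closure({0}) = {0,2}
'a' @ 1: {3,4}
'b' @ 2: {5,6}
'b' @ 3: {7,8}
'a' @ 4: {1,2,9}  (accept∈set)
'c' @ 5: {3,4}
'b' @ 6: {5,6}
'b' @ 7: {7,8}
'a' @ 8: {1,2,9}  (accept∈set)
after full input: {1,2,9}  (accept=1 in)

Answer: ACCEPT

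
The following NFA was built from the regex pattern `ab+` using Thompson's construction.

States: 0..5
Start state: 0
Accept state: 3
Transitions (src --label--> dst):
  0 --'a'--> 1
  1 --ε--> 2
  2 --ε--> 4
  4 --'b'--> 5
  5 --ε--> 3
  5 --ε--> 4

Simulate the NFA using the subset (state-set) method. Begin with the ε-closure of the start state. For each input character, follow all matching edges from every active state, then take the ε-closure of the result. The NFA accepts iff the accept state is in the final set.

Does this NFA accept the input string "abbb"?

start: ε-closure({0}) = {0}
'a' @ 1: {1,2,4}
'b' @ 2: {3,4,5}  [accepting]
'b' @ 3: {3,4,5}  [accepting]
'b' @ 4: {3,4,5}  [accepting]
final: {3,4,5}; accept 3 in set

Answer: ACCEPT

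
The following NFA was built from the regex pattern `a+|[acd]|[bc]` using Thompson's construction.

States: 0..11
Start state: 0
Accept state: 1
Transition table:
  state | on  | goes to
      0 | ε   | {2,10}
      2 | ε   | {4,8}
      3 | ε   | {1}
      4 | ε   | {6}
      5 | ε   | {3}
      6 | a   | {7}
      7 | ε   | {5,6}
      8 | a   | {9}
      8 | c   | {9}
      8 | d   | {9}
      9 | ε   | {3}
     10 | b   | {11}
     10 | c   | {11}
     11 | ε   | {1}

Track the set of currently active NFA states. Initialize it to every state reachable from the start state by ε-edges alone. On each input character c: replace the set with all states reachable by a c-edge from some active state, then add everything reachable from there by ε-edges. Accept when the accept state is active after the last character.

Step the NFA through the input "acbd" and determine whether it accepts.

Answer: REJECT

Steps:
initial (ε-close {0}): {0,2,4,6,8,10}
'a' @ 1: {1,3,5,6,7,9}  (accept∈set)
'c' @ 2: {}  — no active states
rest 'bd' ignored (set empty)
after full input: {}  (accept=1 not in)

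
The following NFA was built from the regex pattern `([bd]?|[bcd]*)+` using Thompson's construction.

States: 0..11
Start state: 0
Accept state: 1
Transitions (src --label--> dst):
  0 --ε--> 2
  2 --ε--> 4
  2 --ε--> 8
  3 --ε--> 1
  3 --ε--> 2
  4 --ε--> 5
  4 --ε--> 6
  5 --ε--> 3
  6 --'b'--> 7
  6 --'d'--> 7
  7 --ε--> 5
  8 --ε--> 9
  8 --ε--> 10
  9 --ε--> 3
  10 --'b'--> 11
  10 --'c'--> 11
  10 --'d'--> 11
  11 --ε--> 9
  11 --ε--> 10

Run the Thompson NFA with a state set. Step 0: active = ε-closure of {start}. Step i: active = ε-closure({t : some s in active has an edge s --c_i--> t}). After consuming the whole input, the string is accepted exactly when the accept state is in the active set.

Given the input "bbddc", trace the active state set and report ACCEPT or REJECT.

Answer: ACCEPT

Derivation:
initial (ε-close {0}): {0,1,2,3,4,5,6,8,9,10}
'b' @ 1: {1,2,3,4,5,6,7,8,9,10,11}  (accept∈set)
'b' @ 2: {1,2,3,4,5,6,7,8,9,10,11}  (accept∈set)
'd' @ 3: {1,2,3,4,5,6,7,8,9,10,11}  (accept∈set)
'd' @ 4: {1,2,3,4,5,6,7,8,9,10,11}  (accept∈set)
'c' @ 5: {1,2,3,4,5,6,8,9,10,11}  (accept∈set)
final: {1,2,3,4,5,6,8,9,10,11}; accept 1 in set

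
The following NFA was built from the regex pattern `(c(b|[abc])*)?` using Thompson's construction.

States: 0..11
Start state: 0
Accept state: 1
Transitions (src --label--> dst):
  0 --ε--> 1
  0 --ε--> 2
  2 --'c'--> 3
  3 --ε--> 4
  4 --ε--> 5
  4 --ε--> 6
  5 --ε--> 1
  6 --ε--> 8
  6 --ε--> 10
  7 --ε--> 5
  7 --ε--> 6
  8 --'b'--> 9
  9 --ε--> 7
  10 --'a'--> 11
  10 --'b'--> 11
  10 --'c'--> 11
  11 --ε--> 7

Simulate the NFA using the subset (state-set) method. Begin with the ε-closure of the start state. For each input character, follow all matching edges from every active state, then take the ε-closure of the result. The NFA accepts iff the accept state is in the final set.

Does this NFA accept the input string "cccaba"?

Answer: ACCEPT

Derivation:
S₀ = ε-closure({0}) = {0,1,2}
'c' @ 1: {1,3,4,5,6,8,10}  (accept∈set)
'c' @ 2: {1,5,6,7,8,10,11}  (accept∈set)
'c' @ 3: {1,5,6,7,8,10,11}  (accept∈set)
'a' @ 4: {1,5,6,7,8,10,11}  (accept∈set)
'b' @ 5: {1,5,6,7,8,9,10,11}  (accept∈set)
'a' @ 6: {1,5,6,7,8,10,11}  (accept∈set)
final: {1,5,6,7,8,10,11}; accept 1 in set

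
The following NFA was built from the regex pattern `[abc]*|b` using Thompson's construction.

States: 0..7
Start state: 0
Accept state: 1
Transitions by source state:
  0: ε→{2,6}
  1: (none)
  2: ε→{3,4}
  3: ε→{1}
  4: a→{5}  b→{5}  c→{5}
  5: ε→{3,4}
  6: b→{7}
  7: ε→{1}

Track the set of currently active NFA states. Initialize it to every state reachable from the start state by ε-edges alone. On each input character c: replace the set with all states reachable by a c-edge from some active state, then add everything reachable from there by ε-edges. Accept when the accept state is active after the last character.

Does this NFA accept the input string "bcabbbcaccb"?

start: ε-closure({0}) = {0,1,2,3,4,6}
'b' @ 1: {1,3,4,5,7}  [accepting]
'c' @ 2: {1,3,4,5}  [accepting]
'a' @ 3: {1,3,4,5}  [accepting]
'b' @ 4: {1,3,4,5}  [accepting]
'b' @ 5: {1,3,4,5}  [accepting]
'b' @ 6: {1,3,4,5}  [accepting]
'c' @ 7: {1,3,4,5}  [accepting]
'a' @ 8: {1,3,4,5}  [accepting]
'c' @ 9: {1,3,4,5}  [accepting]
'c' @ 10: {1,3,4,5}  [accepting]
'b' @ 11: {1,3,4,5}  [accepting]
end set {1,3,4,5} — state 1 in

Answer: ACCEPT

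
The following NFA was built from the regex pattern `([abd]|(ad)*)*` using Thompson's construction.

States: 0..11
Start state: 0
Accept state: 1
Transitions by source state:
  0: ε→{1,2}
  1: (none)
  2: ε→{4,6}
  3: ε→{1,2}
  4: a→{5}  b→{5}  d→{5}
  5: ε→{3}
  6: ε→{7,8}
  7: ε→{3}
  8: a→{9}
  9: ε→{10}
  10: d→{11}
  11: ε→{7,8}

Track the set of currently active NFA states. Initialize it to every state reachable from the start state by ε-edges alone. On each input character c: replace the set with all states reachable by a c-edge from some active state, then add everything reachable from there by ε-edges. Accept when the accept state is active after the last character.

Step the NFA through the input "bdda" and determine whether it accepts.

Answer: ACCEPT

Steps:
S₀ = ε-closure({0}) = {0,1,2,3,4,6,7,8}
'b' @ 1: {1,2,3,4,5,6,7,8}  [accepting]
'd' @ 2: {1,2,3,4,5,6,7,8}  [accepting]
'd' @ 3: {1,2,3,4,5,6,7,8}  [accepting]
'a' @ 4: {1,2,3,4,5,6,7,8,9,10}  [accepting]
after full input: {1,2,3,4,5,6,7,8,9,10}  (accept=1 in)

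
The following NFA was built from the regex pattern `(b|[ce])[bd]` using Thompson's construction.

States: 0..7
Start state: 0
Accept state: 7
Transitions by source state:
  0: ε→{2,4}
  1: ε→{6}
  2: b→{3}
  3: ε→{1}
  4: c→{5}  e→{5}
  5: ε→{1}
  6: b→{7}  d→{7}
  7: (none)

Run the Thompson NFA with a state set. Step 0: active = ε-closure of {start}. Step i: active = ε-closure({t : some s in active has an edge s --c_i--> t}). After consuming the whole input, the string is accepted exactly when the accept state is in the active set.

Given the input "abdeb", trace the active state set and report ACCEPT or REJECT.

start: ε-closure({0}) = {0,2,4}
'a' @ 1: {}  — dead — no transitions
rest 'bdeb' ignored (set empty)
final: {}; accept 7 not in set

Answer: REJECT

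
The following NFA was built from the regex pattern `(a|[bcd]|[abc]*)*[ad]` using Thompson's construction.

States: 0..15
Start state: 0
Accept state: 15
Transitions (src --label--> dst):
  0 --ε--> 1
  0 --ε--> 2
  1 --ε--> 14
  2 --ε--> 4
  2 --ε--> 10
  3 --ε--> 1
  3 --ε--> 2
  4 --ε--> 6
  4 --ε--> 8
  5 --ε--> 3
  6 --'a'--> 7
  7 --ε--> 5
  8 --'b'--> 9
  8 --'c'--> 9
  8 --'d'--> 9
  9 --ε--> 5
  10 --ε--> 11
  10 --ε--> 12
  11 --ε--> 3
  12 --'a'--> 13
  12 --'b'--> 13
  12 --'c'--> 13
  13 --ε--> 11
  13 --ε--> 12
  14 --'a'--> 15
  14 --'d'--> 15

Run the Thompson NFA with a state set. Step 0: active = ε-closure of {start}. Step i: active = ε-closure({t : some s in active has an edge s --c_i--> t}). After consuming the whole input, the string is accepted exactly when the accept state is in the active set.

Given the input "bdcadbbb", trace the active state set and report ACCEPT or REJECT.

initial (ε-close {0}): {0,1,2,3,4,6,8,10,11,12,14}
'b' @ 1: {1,2,3,4,5,6,8,9,10,11,12,13,14}
'd' @ 2: {1,2,3,4,5,6,8,9,10,11,12,14,15}  (accept∈set)
'c' @ 3: {1,2,3,4,5,6,8,9,10,11,12,13,14}
'a' @ 4: {1,2,3,4,5,6,7,8,10,11,12,13,14,15}  (accept∈set)
'd' @ 5: {1,2,3,4,5,6,8,9,10,11,12,14,15}  (accept∈set)
'b' @ 6: {1,2,3,4,5,6,8,9,10,11,12,13,14}
'b' @ 7: {1,2,3,4,5,6,8,9,10,11,12,13,14}
'b' @ 8: {1,2,3,4,5,6,8,9,10,11,12,13,14}
final: {1,2,3,4,5,6,8,9,10,11,12,13,14}; accept 15 not in set

Answer: REJECT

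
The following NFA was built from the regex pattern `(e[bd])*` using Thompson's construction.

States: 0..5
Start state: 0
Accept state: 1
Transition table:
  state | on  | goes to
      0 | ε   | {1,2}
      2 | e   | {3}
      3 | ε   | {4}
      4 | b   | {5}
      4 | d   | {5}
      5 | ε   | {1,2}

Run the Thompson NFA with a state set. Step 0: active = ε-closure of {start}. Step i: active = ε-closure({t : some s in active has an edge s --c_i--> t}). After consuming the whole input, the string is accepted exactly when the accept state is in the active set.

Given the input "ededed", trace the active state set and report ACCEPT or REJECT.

Answer: ACCEPT

Steps:
start: ε-closure({0}) = {0,1,2}
'e' @ 1: {3,4}
'd' @ 2: {1,2,5}  (accept∈set)
'e' @ 3: {3,4}
'd' @ 4: {1,2,5}  (accept∈set)
'e' @ 5: {3,4}
'd' @ 6: {1,2,5}  (accept∈set)
after full input: {1,2,5}  (accept=1 in)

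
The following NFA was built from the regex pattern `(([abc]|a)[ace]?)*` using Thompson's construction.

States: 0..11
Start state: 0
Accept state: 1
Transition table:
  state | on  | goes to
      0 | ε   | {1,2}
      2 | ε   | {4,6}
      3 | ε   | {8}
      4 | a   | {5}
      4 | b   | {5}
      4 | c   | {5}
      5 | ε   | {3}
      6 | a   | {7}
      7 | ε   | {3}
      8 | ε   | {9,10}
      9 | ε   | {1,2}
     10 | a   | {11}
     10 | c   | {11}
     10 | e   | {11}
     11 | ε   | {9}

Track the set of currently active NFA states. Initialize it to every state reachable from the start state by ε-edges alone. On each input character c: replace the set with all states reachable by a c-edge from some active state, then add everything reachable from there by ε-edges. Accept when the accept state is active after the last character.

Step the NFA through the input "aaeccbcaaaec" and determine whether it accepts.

start: ε-closure({0}) = {0,1,2,4,6}
'a' @ 1: {1,2,3,4,5,6,7,8,9,10}  [accepting]
'a' @ 2: {1,2,3,4,5,6,7,8,9,10,11}  [accepting]
'e' @ 3: {1,2,4,6,9,11}  [accepting]
'c' @ 4: {1,2,3,4,5,6,8,9,10}  [accepting]
'c' @ 5: {1,2,3,4,5,6,8,9,10,11}  [accepting]
'b' @ 6: {1,2,3,4,5,6,8,9,10}  [accepting]
'c' @ 7: {1,2,3,4,5,6,8,9,10,11}  [accepting]
'a' @ 8: {1,2,3,4,5,6,7,8,9,10,11}  [accepting]
'a' @ 9: {1,2,3,4,5,6,7,8,9,10,11}  [accepting]
'a' @ 10: {1,2,3,4,5,6,7,8,9,10,11}  [accepting]
'e' @ 11: {1,2,4,6,9,11}  [accepting]
'c' @ 12: {1,2,3,4,5,6,8,9,10}  [accepting]
after full input: {1,2,3,4,5,6,8,9,10}  (accept=1 in)

Answer: ACCEPT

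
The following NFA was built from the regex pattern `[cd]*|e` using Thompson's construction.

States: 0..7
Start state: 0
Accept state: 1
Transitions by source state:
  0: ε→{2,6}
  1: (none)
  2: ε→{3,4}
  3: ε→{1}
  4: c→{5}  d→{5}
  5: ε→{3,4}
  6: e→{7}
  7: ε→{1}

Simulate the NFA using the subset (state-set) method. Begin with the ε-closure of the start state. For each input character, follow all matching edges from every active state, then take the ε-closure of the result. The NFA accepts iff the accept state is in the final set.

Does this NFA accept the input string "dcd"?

start: ε-closure({0}) = {0,1,2,3,4,6}
'd' @ 1: {1,3,4,5}  (accept∈set)
'c' @ 2: {1,3,4,5}  (accept∈set)
'd' @ 3: {1,3,4,5}  (accept∈set)
end set {1,3,4,5} — state 1 in

Answer: ACCEPT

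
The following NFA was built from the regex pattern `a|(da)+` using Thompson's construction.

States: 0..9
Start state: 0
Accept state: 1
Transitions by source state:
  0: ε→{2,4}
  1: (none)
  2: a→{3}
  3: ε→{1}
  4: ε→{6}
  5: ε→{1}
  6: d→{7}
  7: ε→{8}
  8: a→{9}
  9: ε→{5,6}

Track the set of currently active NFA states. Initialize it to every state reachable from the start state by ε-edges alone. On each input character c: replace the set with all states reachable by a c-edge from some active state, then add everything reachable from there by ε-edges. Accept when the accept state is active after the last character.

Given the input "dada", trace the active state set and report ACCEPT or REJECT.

Answer: ACCEPT

Trace:
initial (ε-close {0}): {0,2,4,6}
'd' @ 1: {7,8}
'a' @ 2: {1,5,6,9}  ✓accept
'd' @ 3: {7,8}
'a' @ 4: {1,5,6,9}  ✓accept
final: {1,5,6,9}; accept 1 in set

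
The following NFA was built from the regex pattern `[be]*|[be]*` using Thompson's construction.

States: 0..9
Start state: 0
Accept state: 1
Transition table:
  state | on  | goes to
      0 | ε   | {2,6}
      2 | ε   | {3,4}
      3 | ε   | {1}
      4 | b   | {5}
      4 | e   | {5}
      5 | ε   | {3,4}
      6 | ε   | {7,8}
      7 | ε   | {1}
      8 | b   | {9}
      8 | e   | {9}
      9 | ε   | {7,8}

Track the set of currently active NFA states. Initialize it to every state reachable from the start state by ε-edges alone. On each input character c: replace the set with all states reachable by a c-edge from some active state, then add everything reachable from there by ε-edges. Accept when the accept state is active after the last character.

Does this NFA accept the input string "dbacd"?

S₀ = ε-closure({0}) = {0,1,2,3,4,6,7,8}
'd' @ 1: {}  — no active states
rest 'bacd' ignored (set empty)
final: {}; accept 1 not in set

Answer: REJECT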